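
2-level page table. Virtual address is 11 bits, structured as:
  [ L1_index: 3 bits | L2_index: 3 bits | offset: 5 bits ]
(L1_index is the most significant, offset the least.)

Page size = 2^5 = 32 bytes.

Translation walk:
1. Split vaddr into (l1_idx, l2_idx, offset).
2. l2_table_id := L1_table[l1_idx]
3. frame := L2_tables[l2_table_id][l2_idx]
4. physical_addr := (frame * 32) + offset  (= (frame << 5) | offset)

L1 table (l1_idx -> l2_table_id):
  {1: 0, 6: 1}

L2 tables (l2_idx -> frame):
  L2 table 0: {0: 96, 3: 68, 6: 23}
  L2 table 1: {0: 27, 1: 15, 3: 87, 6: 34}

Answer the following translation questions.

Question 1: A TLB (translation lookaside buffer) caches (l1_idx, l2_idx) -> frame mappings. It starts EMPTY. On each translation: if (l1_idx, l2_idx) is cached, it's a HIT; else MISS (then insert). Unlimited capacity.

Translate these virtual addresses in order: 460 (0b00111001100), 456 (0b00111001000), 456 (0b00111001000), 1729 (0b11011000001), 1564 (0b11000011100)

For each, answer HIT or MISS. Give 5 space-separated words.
vaddr=460: (1,6) not in TLB -> MISS, insert
vaddr=456: (1,6) in TLB -> HIT
vaddr=456: (1,6) in TLB -> HIT
vaddr=1729: (6,6) not in TLB -> MISS, insert
vaddr=1564: (6,0) not in TLB -> MISS, insert

Answer: MISS HIT HIT MISS MISS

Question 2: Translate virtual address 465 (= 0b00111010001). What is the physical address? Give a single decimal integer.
vaddr = 465 = 0b00111010001
Split: l1_idx=1, l2_idx=6, offset=17
L1[1] = 0
L2[0][6] = 23
paddr = 23 * 32 + 17 = 753

Answer: 753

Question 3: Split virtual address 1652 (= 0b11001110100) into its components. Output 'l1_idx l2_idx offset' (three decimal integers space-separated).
vaddr = 1652 = 0b11001110100
  top 3 bits -> l1_idx = 6
  next 3 bits -> l2_idx = 3
  bottom 5 bits -> offset = 20

Answer: 6 3 20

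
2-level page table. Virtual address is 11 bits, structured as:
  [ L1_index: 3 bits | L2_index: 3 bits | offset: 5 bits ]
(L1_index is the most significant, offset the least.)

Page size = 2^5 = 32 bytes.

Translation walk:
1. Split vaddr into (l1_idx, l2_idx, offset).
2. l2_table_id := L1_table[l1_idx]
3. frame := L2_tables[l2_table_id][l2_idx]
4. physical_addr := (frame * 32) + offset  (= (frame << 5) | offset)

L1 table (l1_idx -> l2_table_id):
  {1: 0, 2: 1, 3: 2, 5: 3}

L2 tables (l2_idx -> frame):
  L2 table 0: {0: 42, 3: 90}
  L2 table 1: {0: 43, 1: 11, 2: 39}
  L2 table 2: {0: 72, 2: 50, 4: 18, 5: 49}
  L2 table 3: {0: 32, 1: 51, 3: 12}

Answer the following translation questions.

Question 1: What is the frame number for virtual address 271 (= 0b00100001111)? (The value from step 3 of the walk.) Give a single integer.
Answer: 42

Derivation:
vaddr = 271: l1_idx=1, l2_idx=0
L1[1] = 0; L2[0][0] = 42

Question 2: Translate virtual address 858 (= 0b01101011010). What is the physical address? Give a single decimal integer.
vaddr = 858 = 0b01101011010
Split: l1_idx=3, l2_idx=2, offset=26
L1[3] = 2
L2[2][2] = 50
paddr = 50 * 32 + 26 = 1626

Answer: 1626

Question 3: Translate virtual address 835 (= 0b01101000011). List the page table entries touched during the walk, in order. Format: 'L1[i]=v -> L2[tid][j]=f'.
Answer: L1[3]=2 -> L2[2][2]=50

Derivation:
vaddr = 835 = 0b01101000011
Split: l1_idx=3, l2_idx=2, offset=3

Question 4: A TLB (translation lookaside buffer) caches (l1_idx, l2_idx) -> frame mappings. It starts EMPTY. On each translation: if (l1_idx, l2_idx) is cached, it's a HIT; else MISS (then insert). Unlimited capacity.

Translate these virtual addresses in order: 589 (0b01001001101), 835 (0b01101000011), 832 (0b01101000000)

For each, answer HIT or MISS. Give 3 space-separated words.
Answer: MISS MISS HIT

Derivation:
vaddr=589: (2,2) not in TLB -> MISS, insert
vaddr=835: (3,2) not in TLB -> MISS, insert
vaddr=832: (3,2) in TLB -> HIT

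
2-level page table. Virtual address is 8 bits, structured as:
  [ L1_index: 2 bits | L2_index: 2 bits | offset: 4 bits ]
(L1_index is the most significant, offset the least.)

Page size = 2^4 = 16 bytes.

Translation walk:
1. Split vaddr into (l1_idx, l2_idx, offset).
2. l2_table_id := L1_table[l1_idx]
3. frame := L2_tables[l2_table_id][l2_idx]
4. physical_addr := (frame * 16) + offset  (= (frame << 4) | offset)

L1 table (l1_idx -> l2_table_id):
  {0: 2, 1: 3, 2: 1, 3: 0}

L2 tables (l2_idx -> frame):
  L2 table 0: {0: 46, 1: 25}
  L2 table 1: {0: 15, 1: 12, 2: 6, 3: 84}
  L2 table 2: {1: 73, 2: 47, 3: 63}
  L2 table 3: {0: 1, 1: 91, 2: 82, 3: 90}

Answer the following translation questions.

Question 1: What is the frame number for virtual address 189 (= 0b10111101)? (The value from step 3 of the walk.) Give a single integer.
vaddr = 189: l1_idx=2, l2_idx=3
L1[2] = 1; L2[1][3] = 84

Answer: 84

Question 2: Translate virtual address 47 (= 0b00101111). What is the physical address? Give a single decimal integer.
Answer: 767

Derivation:
vaddr = 47 = 0b00101111
Split: l1_idx=0, l2_idx=2, offset=15
L1[0] = 2
L2[2][2] = 47
paddr = 47 * 16 + 15 = 767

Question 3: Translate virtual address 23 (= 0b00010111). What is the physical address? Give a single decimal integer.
Answer: 1175

Derivation:
vaddr = 23 = 0b00010111
Split: l1_idx=0, l2_idx=1, offset=7
L1[0] = 2
L2[2][1] = 73
paddr = 73 * 16 + 7 = 1175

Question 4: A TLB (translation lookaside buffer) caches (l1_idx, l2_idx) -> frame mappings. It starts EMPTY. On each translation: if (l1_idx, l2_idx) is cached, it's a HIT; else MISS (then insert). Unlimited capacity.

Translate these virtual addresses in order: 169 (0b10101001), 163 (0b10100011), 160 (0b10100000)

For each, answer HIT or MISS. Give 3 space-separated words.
Answer: MISS HIT HIT

Derivation:
vaddr=169: (2,2) not in TLB -> MISS, insert
vaddr=163: (2,2) in TLB -> HIT
vaddr=160: (2,2) in TLB -> HIT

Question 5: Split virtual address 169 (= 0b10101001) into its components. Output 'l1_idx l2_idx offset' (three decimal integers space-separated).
Answer: 2 2 9

Derivation:
vaddr = 169 = 0b10101001
  top 2 bits -> l1_idx = 2
  next 2 bits -> l2_idx = 2
  bottom 4 bits -> offset = 9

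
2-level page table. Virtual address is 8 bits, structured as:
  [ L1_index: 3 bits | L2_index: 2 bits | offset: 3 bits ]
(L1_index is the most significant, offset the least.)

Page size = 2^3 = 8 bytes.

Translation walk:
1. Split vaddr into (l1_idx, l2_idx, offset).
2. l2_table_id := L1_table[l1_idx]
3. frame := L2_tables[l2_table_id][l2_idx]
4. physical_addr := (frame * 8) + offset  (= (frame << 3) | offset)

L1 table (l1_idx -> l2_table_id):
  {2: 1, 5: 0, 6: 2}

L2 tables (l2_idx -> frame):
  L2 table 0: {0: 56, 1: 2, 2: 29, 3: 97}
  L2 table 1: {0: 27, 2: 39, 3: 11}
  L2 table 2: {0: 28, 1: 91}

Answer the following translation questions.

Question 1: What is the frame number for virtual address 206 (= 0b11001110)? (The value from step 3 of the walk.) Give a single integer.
vaddr = 206: l1_idx=6, l2_idx=1
L1[6] = 2; L2[2][1] = 91

Answer: 91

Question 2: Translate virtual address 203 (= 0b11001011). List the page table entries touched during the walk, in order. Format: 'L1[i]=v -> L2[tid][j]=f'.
vaddr = 203 = 0b11001011
Split: l1_idx=6, l2_idx=1, offset=3

Answer: L1[6]=2 -> L2[2][1]=91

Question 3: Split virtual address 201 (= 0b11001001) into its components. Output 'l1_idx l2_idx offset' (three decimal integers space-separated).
vaddr = 201 = 0b11001001
  top 3 bits -> l1_idx = 6
  next 2 bits -> l2_idx = 1
  bottom 3 bits -> offset = 1

Answer: 6 1 1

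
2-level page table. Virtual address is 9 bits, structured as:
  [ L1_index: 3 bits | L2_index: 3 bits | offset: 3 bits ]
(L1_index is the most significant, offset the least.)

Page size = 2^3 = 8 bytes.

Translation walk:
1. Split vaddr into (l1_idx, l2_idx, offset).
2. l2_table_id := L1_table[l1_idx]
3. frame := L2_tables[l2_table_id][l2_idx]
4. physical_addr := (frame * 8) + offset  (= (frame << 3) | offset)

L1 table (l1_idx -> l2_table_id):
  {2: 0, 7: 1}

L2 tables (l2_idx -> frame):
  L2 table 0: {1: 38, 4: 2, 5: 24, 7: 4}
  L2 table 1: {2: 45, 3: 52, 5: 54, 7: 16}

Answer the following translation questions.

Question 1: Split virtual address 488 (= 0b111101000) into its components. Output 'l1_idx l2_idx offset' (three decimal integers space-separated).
vaddr = 488 = 0b111101000
  top 3 bits -> l1_idx = 7
  next 3 bits -> l2_idx = 5
  bottom 3 bits -> offset = 0

Answer: 7 5 0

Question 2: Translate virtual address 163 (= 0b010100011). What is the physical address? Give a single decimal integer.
vaddr = 163 = 0b010100011
Split: l1_idx=2, l2_idx=4, offset=3
L1[2] = 0
L2[0][4] = 2
paddr = 2 * 8 + 3 = 19

Answer: 19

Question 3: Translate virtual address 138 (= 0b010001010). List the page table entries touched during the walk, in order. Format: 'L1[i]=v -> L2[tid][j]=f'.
vaddr = 138 = 0b010001010
Split: l1_idx=2, l2_idx=1, offset=2

Answer: L1[2]=0 -> L2[0][1]=38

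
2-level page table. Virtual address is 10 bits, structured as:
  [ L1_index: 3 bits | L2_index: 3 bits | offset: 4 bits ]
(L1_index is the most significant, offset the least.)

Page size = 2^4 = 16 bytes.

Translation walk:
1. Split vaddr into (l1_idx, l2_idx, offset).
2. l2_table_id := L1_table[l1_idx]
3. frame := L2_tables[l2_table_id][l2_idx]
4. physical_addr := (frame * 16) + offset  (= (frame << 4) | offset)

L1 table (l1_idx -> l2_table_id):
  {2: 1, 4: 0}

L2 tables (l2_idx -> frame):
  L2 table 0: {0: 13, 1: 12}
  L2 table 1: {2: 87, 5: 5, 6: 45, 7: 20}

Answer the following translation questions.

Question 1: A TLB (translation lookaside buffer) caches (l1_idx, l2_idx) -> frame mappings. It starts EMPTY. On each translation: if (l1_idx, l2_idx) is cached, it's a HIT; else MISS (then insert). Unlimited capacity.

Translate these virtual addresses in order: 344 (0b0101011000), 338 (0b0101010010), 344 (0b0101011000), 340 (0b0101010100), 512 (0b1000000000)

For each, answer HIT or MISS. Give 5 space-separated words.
vaddr=344: (2,5) not in TLB -> MISS, insert
vaddr=338: (2,5) in TLB -> HIT
vaddr=344: (2,5) in TLB -> HIT
vaddr=340: (2,5) in TLB -> HIT
vaddr=512: (4,0) not in TLB -> MISS, insert

Answer: MISS HIT HIT HIT MISS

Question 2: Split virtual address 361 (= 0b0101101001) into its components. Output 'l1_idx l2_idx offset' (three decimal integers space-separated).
Answer: 2 6 9

Derivation:
vaddr = 361 = 0b0101101001
  top 3 bits -> l1_idx = 2
  next 3 bits -> l2_idx = 6
  bottom 4 bits -> offset = 9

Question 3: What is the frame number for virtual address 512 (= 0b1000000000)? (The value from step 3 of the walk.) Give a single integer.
Answer: 13

Derivation:
vaddr = 512: l1_idx=4, l2_idx=0
L1[4] = 0; L2[0][0] = 13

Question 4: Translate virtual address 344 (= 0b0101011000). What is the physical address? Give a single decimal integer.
Answer: 88

Derivation:
vaddr = 344 = 0b0101011000
Split: l1_idx=2, l2_idx=5, offset=8
L1[2] = 1
L2[1][5] = 5
paddr = 5 * 16 + 8 = 88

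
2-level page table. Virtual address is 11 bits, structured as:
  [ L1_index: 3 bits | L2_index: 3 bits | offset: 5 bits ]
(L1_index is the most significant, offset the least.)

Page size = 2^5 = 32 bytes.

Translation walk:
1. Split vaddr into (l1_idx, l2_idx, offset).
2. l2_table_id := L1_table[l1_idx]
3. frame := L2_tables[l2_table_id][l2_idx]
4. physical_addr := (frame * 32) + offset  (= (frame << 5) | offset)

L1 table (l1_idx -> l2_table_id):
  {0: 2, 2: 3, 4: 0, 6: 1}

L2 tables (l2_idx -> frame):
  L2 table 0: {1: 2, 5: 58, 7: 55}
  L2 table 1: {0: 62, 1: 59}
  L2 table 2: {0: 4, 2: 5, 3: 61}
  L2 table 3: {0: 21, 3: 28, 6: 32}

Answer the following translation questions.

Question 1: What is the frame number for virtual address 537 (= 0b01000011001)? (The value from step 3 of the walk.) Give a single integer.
vaddr = 537: l1_idx=2, l2_idx=0
L1[2] = 3; L2[3][0] = 21

Answer: 21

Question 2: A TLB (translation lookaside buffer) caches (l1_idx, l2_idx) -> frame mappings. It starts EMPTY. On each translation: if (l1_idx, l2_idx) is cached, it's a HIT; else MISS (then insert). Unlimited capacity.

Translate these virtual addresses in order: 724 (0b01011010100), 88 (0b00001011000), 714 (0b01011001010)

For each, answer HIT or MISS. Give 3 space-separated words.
Answer: MISS MISS HIT

Derivation:
vaddr=724: (2,6) not in TLB -> MISS, insert
vaddr=88: (0,2) not in TLB -> MISS, insert
vaddr=714: (2,6) in TLB -> HIT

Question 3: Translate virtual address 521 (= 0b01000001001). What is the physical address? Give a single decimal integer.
vaddr = 521 = 0b01000001001
Split: l1_idx=2, l2_idx=0, offset=9
L1[2] = 3
L2[3][0] = 21
paddr = 21 * 32 + 9 = 681

Answer: 681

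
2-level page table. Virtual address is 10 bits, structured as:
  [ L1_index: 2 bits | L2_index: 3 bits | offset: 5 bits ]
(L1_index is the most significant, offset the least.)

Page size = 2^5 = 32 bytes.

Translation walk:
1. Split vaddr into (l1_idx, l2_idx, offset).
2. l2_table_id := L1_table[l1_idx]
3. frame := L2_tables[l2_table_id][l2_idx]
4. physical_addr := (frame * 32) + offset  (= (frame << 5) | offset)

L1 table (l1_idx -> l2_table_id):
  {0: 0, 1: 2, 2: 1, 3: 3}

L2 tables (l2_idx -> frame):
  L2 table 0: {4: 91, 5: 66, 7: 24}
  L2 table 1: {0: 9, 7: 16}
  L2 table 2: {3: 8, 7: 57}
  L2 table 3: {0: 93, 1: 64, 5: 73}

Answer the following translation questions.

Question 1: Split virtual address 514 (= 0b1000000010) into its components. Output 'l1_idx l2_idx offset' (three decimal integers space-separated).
vaddr = 514 = 0b1000000010
  top 2 bits -> l1_idx = 2
  next 3 bits -> l2_idx = 0
  bottom 5 bits -> offset = 2

Answer: 2 0 2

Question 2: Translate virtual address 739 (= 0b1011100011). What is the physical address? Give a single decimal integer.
vaddr = 739 = 0b1011100011
Split: l1_idx=2, l2_idx=7, offset=3
L1[2] = 1
L2[1][7] = 16
paddr = 16 * 32 + 3 = 515

Answer: 515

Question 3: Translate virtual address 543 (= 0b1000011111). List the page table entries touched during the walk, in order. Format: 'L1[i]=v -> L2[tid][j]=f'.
vaddr = 543 = 0b1000011111
Split: l1_idx=2, l2_idx=0, offset=31

Answer: L1[2]=1 -> L2[1][0]=9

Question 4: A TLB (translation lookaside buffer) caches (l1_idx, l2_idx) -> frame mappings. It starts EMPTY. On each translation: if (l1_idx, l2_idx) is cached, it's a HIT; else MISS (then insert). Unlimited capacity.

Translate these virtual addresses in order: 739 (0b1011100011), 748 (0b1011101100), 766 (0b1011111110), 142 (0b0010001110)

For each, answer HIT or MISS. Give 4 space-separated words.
vaddr=739: (2,7) not in TLB -> MISS, insert
vaddr=748: (2,7) in TLB -> HIT
vaddr=766: (2,7) in TLB -> HIT
vaddr=142: (0,4) not in TLB -> MISS, insert

Answer: MISS HIT HIT MISS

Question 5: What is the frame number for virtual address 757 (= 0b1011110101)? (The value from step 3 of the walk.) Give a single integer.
vaddr = 757: l1_idx=2, l2_idx=7
L1[2] = 1; L2[1][7] = 16

Answer: 16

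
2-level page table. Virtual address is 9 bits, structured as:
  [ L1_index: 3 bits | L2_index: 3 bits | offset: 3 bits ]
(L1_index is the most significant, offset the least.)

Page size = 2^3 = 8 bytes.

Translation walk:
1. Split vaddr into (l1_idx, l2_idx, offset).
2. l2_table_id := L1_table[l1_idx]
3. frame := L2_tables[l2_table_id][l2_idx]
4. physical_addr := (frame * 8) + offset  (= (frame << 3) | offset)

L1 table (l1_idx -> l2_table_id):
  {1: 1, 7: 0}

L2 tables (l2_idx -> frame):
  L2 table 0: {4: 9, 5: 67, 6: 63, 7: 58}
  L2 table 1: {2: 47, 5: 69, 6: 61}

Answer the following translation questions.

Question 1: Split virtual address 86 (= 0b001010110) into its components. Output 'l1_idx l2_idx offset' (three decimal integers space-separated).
Answer: 1 2 6

Derivation:
vaddr = 86 = 0b001010110
  top 3 bits -> l1_idx = 1
  next 3 bits -> l2_idx = 2
  bottom 3 bits -> offset = 6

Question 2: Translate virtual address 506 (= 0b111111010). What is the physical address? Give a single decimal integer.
Answer: 466

Derivation:
vaddr = 506 = 0b111111010
Split: l1_idx=7, l2_idx=7, offset=2
L1[7] = 0
L2[0][7] = 58
paddr = 58 * 8 + 2 = 466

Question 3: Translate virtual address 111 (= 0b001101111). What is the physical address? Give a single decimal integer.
Answer: 559

Derivation:
vaddr = 111 = 0b001101111
Split: l1_idx=1, l2_idx=5, offset=7
L1[1] = 1
L2[1][5] = 69
paddr = 69 * 8 + 7 = 559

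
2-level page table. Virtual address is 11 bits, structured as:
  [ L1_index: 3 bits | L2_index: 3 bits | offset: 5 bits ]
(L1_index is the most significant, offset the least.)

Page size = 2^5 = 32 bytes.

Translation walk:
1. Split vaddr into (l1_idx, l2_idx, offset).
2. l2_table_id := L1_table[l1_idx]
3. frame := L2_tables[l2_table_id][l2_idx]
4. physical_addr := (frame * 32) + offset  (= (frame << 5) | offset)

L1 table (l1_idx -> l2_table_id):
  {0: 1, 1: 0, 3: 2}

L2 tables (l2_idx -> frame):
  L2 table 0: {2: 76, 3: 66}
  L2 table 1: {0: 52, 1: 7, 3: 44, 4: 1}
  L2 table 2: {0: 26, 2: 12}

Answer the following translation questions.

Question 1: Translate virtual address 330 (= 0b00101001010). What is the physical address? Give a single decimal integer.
Answer: 2442

Derivation:
vaddr = 330 = 0b00101001010
Split: l1_idx=1, l2_idx=2, offset=10
L1[1] = 0
L2[0][2] = 76
paddr = 76 * 32 + 10 = 2442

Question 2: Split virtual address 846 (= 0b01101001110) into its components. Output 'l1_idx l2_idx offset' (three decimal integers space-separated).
vaddr = 846 = 0b01101001110
  top 3 bits -> l1_idx = 3
  next 3 bits -> l2_idx = 2
  bottom 5 bits -> offset = 14

Answer: 3 2 14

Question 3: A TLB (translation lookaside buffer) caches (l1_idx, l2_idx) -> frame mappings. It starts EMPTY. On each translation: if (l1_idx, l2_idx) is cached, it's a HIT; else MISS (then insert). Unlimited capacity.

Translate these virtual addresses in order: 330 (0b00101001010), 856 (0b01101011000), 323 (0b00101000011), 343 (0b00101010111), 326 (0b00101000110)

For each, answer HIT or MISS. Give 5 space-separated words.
vaddr=330: (1,2) not in TLB -> MISS, insert
vaddr=856: (3,2) not in TLB -> MISS, insert
vaddr=323: (1,2) in TLB -> HIT
vaddr=343: (1,2) in TLB -> HIT
vaddr=326: (1,2) in TLB -> HIT

Answer: MISS MISS HIT HIT HIT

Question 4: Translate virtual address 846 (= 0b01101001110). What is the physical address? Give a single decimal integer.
Answer: 398

Derivation:
vaddr = 846 = 0b01101001110
Split: l1_idx=3, l2_idx=2, offset=14
L1[3] = 2
L2[2][2] = 12
paddr = 12 * 32 + 14 = 398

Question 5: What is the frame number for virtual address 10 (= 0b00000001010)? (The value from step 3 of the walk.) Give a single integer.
vaddr = 10: l1_idx=0, l2_idx=0
L1[0] = 1; L2[1][0] = 52

Answer: 52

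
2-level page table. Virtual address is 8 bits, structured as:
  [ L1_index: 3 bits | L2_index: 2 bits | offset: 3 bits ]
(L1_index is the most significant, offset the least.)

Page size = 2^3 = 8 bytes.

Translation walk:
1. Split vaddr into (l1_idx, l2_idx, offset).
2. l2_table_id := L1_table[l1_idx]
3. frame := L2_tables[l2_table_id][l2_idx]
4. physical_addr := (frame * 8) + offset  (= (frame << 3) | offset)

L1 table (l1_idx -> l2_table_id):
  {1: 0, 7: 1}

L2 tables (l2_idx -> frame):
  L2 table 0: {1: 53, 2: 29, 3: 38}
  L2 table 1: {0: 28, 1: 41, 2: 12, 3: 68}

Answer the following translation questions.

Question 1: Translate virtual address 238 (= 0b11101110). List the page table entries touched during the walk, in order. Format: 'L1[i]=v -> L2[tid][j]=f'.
Answer: L1[7]=1 -> L2[1][1]=41

Derivation:
vaddr = 238 = 0b11101110
Split: l1_idx=7, l2_idx=1, offset=6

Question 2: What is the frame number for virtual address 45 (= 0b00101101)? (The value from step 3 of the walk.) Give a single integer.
vaddr = 45: l1_idx=1, l2_idx=1
L1[1] = 0; L2[0][1] = 53

Answer: 53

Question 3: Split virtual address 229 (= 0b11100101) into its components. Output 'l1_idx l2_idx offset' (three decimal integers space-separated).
Answer: 7 0 5

Derivation:
vaddr = 229 = 0b11100101
  top 3 bits -> l1_idx = 7
  next 2 bits -> l2_idx = 0
  bottom 3 bits -> offset = 5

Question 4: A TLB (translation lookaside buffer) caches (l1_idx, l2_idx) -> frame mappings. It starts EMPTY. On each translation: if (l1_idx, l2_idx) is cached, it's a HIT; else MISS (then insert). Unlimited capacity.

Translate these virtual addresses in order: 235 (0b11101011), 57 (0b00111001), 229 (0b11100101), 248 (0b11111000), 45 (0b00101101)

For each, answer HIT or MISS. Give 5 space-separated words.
vaddr=235: (7,1) not in TLB -> MISS, insert
vaddr=57: (1,3) not in TLB -> MISS, insert
vaddr=229: (7,0) not in TLB -> MISS, insert
vaddr=248: (7,3) not in TLB -> MISS, insert
vaddr=45: (1,1) not in TLB -> MISS, insert

Answer: MISS MISS MISS MISS MISS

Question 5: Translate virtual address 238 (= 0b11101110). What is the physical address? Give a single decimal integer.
vaddr = 238 = 0b11101110
Split: l1_idx=7, l2_idx=1, offset=6
L1[7] = 1
L2[1][1] = 41
paddr = 41 * 8 + 6 = 334

Answer: 334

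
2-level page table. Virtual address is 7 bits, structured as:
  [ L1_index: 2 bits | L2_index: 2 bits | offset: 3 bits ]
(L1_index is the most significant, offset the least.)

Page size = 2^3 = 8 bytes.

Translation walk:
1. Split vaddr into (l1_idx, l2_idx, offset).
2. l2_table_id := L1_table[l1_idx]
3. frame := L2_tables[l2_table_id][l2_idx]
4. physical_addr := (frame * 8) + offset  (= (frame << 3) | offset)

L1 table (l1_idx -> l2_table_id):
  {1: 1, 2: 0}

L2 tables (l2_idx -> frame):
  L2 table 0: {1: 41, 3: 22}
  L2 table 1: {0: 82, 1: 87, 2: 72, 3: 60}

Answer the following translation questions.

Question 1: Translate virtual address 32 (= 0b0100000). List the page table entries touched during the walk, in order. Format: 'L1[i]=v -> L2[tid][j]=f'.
vaddr = 32 = 0b0100000
Split: l1_idx=1, l2_idx=0, offset=0

Answer: L1[1]=1 -> L2[1][0]=82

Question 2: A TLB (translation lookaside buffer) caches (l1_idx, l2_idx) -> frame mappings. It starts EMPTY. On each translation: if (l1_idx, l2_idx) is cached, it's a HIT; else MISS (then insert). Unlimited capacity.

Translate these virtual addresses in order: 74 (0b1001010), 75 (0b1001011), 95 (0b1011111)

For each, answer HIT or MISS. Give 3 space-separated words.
vaddr=74: (2,1) not in TLB -> MISS, insert
vaddr=75: (2,1) in TLB -> HIT
vaddr=95: (2,3) not in TLB -> MISS, insert

Answer: MISS HIT MISS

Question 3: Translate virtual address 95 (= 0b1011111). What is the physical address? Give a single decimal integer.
vaddr = 95 = 0b1011111
Split: l1_idx=2, l2_idx=3, offset=7
L1[2] = 0
L2[0][3] = 22
paddr = 22 * 8 + 7 = 183

Answer: 183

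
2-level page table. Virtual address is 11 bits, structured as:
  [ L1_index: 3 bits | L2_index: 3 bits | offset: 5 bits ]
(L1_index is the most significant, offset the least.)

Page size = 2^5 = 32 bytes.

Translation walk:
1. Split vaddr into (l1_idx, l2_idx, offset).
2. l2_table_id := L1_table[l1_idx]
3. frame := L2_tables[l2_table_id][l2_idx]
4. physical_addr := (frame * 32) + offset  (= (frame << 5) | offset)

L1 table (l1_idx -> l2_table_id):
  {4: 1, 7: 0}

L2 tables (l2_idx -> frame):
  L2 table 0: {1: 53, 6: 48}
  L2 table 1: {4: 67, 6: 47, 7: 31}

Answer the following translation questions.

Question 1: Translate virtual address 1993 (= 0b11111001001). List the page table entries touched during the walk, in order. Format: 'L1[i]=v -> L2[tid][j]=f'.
vaddr = 1993 = 0b11111001001
Split: l1_idx=7, l2_idx=6, offset=9

Answer: L1[7]=0 -> L2[0][6]=48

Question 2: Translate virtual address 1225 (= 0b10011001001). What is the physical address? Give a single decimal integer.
vaddr = 1225 = 0b10011001001
Split: l1_idx=4, l2_idx=6, offset=9
L1[4] = 1
L2[1][6] = 47
paddr = 47 * 32 + 9 = 1513

Answer: 1513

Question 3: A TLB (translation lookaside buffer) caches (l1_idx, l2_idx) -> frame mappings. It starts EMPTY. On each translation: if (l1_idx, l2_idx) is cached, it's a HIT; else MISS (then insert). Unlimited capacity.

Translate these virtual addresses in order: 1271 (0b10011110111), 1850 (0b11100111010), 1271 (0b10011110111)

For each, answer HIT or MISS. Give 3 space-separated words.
Answer: MISS MISS HIT

Derivation:
vaddr=1271: (4,7) not in TLB -> MISS, insert
vaddr=1850: (7,1) not in TLB -> MISS, insert
vaddr=1271: (4,7) in TLB -> HIT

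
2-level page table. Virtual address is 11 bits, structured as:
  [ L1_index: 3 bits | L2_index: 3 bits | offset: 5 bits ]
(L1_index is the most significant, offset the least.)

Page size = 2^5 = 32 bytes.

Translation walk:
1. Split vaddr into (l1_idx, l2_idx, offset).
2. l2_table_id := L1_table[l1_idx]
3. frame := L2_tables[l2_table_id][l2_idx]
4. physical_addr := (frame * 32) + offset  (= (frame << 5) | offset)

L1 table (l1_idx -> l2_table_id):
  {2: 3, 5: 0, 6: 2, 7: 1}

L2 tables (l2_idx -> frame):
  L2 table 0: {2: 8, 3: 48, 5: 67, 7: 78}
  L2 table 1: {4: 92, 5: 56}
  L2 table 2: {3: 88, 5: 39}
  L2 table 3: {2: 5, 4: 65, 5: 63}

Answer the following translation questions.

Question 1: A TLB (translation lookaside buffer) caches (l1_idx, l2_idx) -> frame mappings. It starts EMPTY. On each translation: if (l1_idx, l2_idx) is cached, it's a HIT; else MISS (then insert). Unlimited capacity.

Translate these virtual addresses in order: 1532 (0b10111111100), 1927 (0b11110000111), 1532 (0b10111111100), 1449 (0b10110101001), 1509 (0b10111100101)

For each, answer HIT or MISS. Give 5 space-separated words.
vaddr=1532: (5,7) not in TLB -> MISS, insert
vaddr=1927: (7,4) not in TLB -> MISS, insert
vaddr=1532: (5,7) in TLB -> HIT
vaddr=1449: (5,5) not in TLB -> MISS, insert
vaddr=1509: (5,7) in TLB -> HIT

Answer: MISS MISS HIT MISS HIT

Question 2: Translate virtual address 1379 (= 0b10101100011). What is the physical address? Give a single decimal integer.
Answer: 1539

Derivation:
vaddr = 1379 = 0b10101100011
Split: l1_idx=5, l2_idx=3, offset=3
L1[5] = 0
L2[0][3] = 48
paddr = 48 * 32 + 3 = 1539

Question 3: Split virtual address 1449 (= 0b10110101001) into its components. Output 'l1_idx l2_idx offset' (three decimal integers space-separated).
vaddr = 1449 = 0b10110101001
  top 3 bits -> l1_idx = 5
  next 3 bits -> l2_idx = 5
  bottom 5 bits -> offset = 9

Answer: 5 5 9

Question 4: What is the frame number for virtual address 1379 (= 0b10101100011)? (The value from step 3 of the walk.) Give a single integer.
Answer: 48

Derivation:
vaddr = 1379: l1_idx=5, l2_idx=3
L1[5] = 0; L2[0][3] = 48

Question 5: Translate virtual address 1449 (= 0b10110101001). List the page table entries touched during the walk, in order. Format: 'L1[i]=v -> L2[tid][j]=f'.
vaddr = 1449 = 0b10110101001
Split: l1_idx=5, l2_idx=5, offset=9

Answer: L1[5]=0 -> L2[0][5]=67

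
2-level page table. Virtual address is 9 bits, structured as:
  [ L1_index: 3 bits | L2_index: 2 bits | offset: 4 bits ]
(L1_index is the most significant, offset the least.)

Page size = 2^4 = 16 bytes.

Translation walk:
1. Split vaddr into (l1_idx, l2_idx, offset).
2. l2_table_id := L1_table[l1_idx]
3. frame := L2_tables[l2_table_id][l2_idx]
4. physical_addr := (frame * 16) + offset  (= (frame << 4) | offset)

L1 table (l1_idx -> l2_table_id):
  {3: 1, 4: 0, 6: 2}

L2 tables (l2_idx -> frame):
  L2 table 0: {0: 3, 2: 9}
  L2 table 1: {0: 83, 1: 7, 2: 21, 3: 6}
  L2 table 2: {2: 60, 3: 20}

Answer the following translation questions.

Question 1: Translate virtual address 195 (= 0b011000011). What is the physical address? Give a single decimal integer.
Answer: 1331

Derivation:
vaddr = 195 = 0b011000011
Split: l1_idx=3, l2_idx=0, offset=3
L1[3] = 1
L2[1][0] = 83
paddr = 83 * 16 + 3 = 1331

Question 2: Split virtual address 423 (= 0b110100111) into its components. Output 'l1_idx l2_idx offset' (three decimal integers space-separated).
vaddr = 423 = 0b110100111
  top 3 bits -> l1_idx = 6
  next 2 bits -> l2_idx = 2
  bottom 4 bits -> offset = 7

Answer: 6 2 7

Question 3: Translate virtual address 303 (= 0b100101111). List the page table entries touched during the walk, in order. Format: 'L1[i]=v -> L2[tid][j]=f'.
vaddr = 303 = 0b100101111
Split: l1_idx=4, l2_idx=2, offset=15

Answer: L1[4]=0 -> L2[0][2]=9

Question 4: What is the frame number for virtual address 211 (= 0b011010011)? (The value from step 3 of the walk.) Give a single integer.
vaddr = 211: l1_idx=3, l2_idx=1
L1[3] = 1; L2[1][1] = 7

Answer: 7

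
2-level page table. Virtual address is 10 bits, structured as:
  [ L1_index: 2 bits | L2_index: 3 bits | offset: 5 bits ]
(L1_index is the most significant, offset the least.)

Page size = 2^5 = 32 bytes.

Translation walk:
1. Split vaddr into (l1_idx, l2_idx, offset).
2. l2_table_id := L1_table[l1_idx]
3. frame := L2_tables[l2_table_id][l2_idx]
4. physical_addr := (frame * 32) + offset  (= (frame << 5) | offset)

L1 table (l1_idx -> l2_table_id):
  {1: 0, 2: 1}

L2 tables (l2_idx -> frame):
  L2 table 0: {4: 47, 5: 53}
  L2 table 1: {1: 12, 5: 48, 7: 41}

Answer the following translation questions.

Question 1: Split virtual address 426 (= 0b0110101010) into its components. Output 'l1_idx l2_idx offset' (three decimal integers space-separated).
Answer: 1 5 10

Derivation:
vaddr = 426 = 0b0110101010
  top 2 bits -> l1_idx = 1
  next 3 bits -> l2_idx = 5
  bottom 5 bits -> offset = 10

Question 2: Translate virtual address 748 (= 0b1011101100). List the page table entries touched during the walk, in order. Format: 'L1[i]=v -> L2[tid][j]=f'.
vaddr = 748 = 0b1011101100
Split: l1_idx=2, l2_idx=7, offset=12

Answer: L1[2]=1 -> L2[1][7]=41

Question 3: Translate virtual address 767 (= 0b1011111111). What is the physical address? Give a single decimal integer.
Answer: 1343

Derivation:
vaddr = 767 = 0b1011111111
Split: l1_idx=2, l2_idx=7, offset=31
L1[2] = 1
L2[1][7] = 41
paddr = 41 * 32 + 31 = 1343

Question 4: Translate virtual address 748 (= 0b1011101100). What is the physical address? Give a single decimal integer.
Answer: 1324

Derivation:
vaddr = 748 = 0b1011101100
Split: l1_idx=2, l2_idx=7, offset=12
L1[2] = 1
L2[1][7] = 41
paddr = 41 * 32 + 12 = 1324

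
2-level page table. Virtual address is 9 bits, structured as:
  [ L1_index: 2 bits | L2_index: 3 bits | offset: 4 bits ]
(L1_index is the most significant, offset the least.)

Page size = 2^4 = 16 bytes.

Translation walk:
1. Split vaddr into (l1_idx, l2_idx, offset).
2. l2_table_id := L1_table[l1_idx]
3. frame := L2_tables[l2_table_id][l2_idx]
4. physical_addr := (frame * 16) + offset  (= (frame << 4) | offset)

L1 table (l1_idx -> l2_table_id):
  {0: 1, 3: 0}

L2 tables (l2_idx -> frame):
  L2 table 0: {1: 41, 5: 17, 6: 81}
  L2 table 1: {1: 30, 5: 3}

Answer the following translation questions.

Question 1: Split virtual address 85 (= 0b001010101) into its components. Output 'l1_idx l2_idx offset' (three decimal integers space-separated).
vaddr = 85 = 0b001010101
  top 2 bits -> l1_idx = 0
  next 3 bits -> l2_idx = 5
  bottom 4 bits -> offset = 5

Answer: 0 5 5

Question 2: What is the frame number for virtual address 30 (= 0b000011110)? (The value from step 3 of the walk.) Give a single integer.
vaddr = 30: l1_idx=0, l2_idx=1
L1[0] = 1; L2[1][1] = 30

Answer: 30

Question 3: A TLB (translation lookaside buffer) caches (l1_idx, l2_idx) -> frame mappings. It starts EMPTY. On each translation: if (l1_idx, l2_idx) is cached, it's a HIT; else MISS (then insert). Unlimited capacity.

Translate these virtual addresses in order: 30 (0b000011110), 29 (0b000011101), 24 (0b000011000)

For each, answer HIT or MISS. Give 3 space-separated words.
vaddr=30: (0,1) not in TLB -> MISS, insert
vaddr=29: (0,1) in TLB -> HIT
vaddr=24: (0,1) in TLB -> HIT

Answer: MISS HIT HIT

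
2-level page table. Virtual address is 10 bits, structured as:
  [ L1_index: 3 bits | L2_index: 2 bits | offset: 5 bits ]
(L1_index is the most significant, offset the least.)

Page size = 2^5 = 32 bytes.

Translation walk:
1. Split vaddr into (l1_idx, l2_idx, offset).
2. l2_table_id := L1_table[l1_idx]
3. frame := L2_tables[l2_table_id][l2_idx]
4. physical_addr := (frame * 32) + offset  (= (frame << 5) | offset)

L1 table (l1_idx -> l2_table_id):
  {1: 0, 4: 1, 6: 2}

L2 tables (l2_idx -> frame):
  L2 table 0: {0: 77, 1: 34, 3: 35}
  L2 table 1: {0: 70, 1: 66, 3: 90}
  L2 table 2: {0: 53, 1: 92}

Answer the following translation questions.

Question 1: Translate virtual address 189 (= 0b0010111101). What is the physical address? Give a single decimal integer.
vaddr = 189 = 0b0010111101
Split: l1_idx=1, l2_idx=1, offset=29
L1[1] = 0
L2[0][1] = 34
paddr = 34 * 32 + 29 = 1117

Answer: 1117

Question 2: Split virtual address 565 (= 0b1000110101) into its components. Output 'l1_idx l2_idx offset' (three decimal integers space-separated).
Answer: 4 1 21

Derivation:
vaddr = 565 = 0b1000110101
  top 3 bits -> l1_idx = 4
  next 2 bits -> l2_idx = 1
  bottom 5 bits -> offset = 21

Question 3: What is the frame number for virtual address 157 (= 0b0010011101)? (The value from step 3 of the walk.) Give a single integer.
vaddr = 157: l1_idx=1, l2_idx=0
L1[1] = 0; L2[0][0] = 77

Answer: 77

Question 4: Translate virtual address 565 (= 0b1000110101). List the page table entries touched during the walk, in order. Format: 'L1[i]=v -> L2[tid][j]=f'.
Answer: L1[4]=1 -> L2[1][1]=66

Derivation:
vaddr = 565 = 0b1000110101
Split: l1_idx=4, l2_idx=1, offset=21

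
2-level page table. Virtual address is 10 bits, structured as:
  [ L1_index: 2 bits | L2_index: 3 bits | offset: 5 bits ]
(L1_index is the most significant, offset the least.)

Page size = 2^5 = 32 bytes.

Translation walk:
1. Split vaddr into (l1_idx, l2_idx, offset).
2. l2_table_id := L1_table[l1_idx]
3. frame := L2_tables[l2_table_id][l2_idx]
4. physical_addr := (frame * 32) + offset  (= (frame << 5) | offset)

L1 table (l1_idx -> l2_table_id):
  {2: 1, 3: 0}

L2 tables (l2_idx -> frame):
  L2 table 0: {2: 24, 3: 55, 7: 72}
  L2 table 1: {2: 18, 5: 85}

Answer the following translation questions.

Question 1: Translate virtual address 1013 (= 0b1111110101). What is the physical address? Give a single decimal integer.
Answer: 2325

Derivation:
vaddr = 1013 = 0b1111110101
Split: l1_idx=3, l2_idx=7, offset=21
L1[3] = 0
L2[0][7] = 72
paddr = 72 * 32 + 21 = 2325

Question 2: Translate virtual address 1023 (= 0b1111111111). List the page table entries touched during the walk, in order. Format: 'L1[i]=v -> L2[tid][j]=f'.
vaddr = 1023 = 0b1111111111
Split: l1_idx=3, l2_idx=7, offset=31

Answer: L1[3]=0 -> L2[0][7]=72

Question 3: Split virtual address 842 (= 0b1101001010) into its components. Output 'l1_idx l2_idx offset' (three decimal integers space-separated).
Answer: 3 2 10

Derivation:
vaddr = 842 = 0b1101001010
  top 2 bits -> l1_idx = 3
  next 3 bits -> l2_idx = 2
  bottom 5 bits -> offset = 10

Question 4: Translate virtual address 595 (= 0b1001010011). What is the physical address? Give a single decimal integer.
vaddr = 595 = 0b1001010011
Split: l1_idx=2, l2_idx=2, offset=19
L1[2] = 1
L2[1][2] = 18
paddr = 18 * 32 + 19 = 595

Answer: 595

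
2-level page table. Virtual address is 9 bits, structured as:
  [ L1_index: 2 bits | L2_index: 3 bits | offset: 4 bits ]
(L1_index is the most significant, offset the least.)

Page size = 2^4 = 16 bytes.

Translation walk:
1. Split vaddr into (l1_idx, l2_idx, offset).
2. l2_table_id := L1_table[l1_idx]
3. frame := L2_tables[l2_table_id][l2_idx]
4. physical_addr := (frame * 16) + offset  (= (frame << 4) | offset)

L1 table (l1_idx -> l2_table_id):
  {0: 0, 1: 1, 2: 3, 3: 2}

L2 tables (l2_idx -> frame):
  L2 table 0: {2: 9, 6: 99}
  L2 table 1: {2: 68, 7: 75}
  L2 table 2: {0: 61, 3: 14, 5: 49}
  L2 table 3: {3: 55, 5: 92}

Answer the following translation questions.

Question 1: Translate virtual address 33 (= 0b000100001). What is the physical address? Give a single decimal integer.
vaddr = 33 = 0b000100001
Split: l1_idx=0, l2_idx=2, offset=1
L1[0] = 0
L2[0][2] = 9
paddr = 9 * 16 + 1 = 145

Answer: 145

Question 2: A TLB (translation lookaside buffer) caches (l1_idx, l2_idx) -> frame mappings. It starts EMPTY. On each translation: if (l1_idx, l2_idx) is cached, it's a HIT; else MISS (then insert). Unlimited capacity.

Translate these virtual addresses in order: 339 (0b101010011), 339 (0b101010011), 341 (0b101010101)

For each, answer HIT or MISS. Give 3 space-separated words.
Answer: MISS HIT HIT

Derivation:
vaddr=339: (2,5) not in TLB -> MISS, insert
vaddr=339: (2,5) in TLB -> HIT
vaddr=341: (2,5) in TLB -> HIT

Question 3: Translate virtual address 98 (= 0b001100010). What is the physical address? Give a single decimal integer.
Answer: 1586

Derivation:
vaddr = 98 = 0b001100010
Split: l1_idx=0, l2_idx=6, offset=2
L1[0] = 0
L2[0][6] = 99
paddr = 99 * 16 + 2 = 1586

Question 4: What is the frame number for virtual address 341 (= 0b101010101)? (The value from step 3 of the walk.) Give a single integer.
Answer: 92

Derivation:
vaddr = 341: l1_idx=2, l2_idx=5
L1[2] = 3; L2[3][5] = 92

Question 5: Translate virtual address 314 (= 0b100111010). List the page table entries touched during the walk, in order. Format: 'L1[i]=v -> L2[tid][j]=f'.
Answer: L1[2]=3 -> L2[3][3]=55

Derivation:
vaddr = 314 = 0b100111010
Split: l1_idx=2, l2_idx=3, offset=10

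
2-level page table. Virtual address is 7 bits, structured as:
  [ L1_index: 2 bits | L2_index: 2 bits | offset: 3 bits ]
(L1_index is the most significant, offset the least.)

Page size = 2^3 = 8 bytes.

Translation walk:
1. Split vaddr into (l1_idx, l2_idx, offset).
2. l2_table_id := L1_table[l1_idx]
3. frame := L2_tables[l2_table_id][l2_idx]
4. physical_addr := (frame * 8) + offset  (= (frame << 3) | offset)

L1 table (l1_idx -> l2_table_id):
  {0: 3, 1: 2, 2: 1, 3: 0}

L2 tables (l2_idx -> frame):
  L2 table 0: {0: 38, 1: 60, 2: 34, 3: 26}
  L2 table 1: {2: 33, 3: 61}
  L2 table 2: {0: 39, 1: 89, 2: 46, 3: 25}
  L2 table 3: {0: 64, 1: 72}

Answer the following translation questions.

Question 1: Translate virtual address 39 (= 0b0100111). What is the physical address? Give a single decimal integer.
vaddr = 39 = 0b0100111
Split: l1_idx=1, l2_idx=0, offset=7
L1[1] = 2
L2[2][0] = 39
paddr = 39 * 8 + 7 = 319

Answer: 319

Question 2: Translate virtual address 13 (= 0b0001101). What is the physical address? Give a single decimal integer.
Answer: 581

Derivation:
vaddr = 13 = 0b0001101
Split: l1_idx=0, l2_idx=1, offset=5
L1[0] = 3
L2[3][1] = 72
paddr = 72 * 8 + 5 = 581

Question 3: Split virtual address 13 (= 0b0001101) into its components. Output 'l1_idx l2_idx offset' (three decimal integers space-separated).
Answer: 0 1 5

Derivation:
vaddr = 13 = 0b0001101
  top 2 bits -> l1_idx = 0
  next 2 bits -> l2_idx = 1
  bottom 3 bits -> offset = 5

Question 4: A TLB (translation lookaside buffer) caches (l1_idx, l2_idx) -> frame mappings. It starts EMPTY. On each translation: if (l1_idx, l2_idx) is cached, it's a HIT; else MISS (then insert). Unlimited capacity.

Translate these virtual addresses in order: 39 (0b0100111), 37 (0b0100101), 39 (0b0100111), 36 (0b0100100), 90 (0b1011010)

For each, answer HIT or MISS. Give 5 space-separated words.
Answer: MISS HIT HIT HIT MISS

Derivation:
vaddr=39: (1,0) not in TLB -> MISS, insert
vaddr=37: (1,0) in TLB -> HIT
vaddr=39: (1,0) in TLB -> HIT
vaddr=36: (1,0) in TLB -> HIT
vaddr=90: (2,3) not in TLB -> MISS, insert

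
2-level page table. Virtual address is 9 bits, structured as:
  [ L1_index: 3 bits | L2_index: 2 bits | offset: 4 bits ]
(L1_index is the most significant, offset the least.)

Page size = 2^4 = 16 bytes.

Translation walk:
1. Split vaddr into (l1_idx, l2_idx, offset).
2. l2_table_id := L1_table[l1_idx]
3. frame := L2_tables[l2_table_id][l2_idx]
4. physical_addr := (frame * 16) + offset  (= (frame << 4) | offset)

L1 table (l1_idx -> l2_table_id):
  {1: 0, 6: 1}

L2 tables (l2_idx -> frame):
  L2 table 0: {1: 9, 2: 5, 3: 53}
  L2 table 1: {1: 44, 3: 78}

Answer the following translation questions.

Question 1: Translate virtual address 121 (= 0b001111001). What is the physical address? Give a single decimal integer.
vaddr = 121 = 0b001111001
Split: l1_idx=1, l2_idx=3, offset=9
L1[1] = 0
L2[0][3] = 53
paddr = 53 * 16 + 9 = 857

Answer: 857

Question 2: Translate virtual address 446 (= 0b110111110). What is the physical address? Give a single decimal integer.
vaddr = 446 = 0b110111110
Split: l1_idx=6, l2_idx=3, offset=14
L1[6] = 1
L2[1][3] = 78
paddr = 78 * 16 + 14 = 1262

Answer: 1262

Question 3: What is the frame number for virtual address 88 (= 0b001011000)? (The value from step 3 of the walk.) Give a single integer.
Answer: 9

Derivation:
vaddr = 88: l1_idx=1, l2_idx=1
L1[1] = 0; L2[0][1] = 9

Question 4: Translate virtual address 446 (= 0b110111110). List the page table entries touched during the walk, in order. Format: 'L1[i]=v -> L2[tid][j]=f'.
Answer: L1[6]=1 -> L2[1][3]=78

Derivation:
vaddr = 446 = 0b110111110
Split: l1_idx=6, l2_idx=3, offset=14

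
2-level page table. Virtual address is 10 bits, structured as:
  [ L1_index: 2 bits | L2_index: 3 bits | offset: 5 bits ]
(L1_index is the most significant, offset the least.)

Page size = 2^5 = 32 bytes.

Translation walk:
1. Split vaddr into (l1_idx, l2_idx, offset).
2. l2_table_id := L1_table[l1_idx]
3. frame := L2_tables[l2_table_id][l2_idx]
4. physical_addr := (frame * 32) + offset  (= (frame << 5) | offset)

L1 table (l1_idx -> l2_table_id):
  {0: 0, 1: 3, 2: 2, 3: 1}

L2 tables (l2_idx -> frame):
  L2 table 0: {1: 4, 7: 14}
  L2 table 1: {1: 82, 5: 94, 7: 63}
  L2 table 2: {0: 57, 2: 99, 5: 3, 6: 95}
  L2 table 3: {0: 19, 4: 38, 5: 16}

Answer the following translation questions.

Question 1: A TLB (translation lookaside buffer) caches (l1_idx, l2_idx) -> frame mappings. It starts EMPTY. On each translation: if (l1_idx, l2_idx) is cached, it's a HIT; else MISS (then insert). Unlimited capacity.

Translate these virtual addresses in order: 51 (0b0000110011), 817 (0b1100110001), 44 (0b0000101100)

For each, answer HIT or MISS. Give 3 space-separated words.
Answer: MISS MISS HIT

Derivation:
vaddr=51: (0,1) not in TLB -> MISS, insert
vaddr=817: (3,1) not in TLB -> MISS, insert
vaddr=44: (0,1) in TLB -> HIT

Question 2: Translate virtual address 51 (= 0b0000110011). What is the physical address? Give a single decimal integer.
Answer: 147

Derivation:
vaddr = 51 = 0b0000110011
Split: l1_idx=0, l2_idx=1, offset=19
L1[0] = 0
L2[0][1] = 4
paddr = 4 * 32 + 19 = 147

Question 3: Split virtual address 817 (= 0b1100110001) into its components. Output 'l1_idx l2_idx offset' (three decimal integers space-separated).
Answer: 3 1 17

Derivation:
vaddr = 817 = 0b1100110001
  top 2 bits -> l1_idx = 3
  next 3 bits -> l2_idx = 1
  bottom 5 bits -> offset = 17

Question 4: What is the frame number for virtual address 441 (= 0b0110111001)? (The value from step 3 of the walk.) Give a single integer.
Answer: 16

Derivation:
vaddr = 441: l1_idx=1, l2_idx=5
L1[1] = 3; L2[3][5] = 16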